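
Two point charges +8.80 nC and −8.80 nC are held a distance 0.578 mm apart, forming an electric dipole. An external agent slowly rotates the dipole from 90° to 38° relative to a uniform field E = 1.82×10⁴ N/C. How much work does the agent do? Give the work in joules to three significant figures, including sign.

W ≈ -7.29×10⁻⁸ J

Dipole moment p = qd = (8.80×10⁻⁹ C)(5.78×10⁻⁴ m) = 5.086×10⁻¹² C·m.
W_ext = ΔU = U(θ₂) − U(θ₁) = −pE cosθ₂ − (−pE cosθ₁) = pE(cosθ₁ − cosθ₂).
W = (5.086×10⁻¹²)(1.82×10⁴)·(cos90° − cos38°) = (9.257×10⁻⁸)·(-0.7880) = -7.294×10⁻⁸ J.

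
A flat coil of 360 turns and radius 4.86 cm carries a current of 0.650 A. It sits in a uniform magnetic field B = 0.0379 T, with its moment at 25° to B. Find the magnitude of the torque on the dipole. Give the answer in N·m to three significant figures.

m = NIA = NIπa² = 360·(0.650)·π·(0.0486)² = 1.736 A·m².
Torque on a magnetic dipole: τ = mB sinθ.
τ = (1.736)(0.0379)·sin25° = 0.02781 N·m.

τ ≈ 0.0278 N·m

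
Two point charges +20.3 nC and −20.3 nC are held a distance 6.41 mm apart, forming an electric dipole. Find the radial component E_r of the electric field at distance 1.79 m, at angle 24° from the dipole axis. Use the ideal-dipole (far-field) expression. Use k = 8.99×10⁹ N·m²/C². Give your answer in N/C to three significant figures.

E_r ≈ 0.373 N/C

Dipole moment p = qd = (2.03×10⁻⁸ C)(0.00641 m) = 1.301×10⁻¹⁰ C·m.
For a dipole, E_r = (2kp cosθ)/r³.
kp/r³ = (8.99×10⁹)(1.301×10⁻¹⁰)/(1.79)³ = 0.2039 N/C.
E_r = 2·0.2039·cos24° = 0.3726 N/C.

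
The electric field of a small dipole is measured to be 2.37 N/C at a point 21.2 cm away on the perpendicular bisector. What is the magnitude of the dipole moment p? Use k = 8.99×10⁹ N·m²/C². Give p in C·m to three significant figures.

p ≈ 2.51×10⁻¹² C·m

In the equatorial plane E = kp/r³, so p = Er³/(k).
p = (2.37)·(0.212)³ / (8.99×10⁹) = 2.512×10⁻¹² C·m.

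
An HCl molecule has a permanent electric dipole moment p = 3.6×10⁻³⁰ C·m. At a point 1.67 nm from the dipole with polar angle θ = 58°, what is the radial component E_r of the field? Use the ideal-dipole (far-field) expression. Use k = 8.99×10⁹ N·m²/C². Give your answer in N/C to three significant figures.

E_r ≈ 7.36×10⁶ N/C

For a dipole, E_r = (2kp cosθ)/r³.
kp/r³ = (8.99×10⁹)(3.60×10⁻³⁰)/(1.67×10⁻⁹)³ = 6.949×10⁶ N/C.
E_r = 2·6.949×10⁶·cos58° = 7.365×10⁶ N/C.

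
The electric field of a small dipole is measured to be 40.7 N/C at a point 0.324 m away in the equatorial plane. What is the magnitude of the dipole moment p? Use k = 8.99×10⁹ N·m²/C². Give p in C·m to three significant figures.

In the equatorial plane E = kp/r³, so p = Er³/(k).
p = (40.7)·(0.324)³ / (8.99×10⁹) = 1.540×10⁻¹⁰ C·m.

p ≈ 1.54×10⁻¹⁰ C·m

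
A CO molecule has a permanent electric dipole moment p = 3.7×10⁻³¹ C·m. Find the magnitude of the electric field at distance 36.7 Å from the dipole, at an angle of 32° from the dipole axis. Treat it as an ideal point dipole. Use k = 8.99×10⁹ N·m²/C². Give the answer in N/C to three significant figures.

E ≈ 1.20×10⁵ N/C

At angle θ the dipole field magnitude is E = (kp/r³)·√(1 + 3cos²θ).
kp/r³ = (8.99×10⁹)(3.70×10⁻³¹) / (3.67×10⁻⁹)³ = 6.729×10⁴ N/C.
√(1 + 3cos²32°) = √(1 + 3·0.7192) = √3.1576 ≈ 1.7770.
E ≈ 6.729×10⁴ × 1.777 = 1.196×10⁵ N/C.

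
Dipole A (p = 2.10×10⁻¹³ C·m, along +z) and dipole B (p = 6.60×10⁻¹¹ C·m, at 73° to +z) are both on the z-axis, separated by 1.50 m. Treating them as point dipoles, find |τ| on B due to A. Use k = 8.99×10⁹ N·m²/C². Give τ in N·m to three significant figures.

The second dipole sits on the axis of the first, so the field there is axial: E₁ = 2kp₁/r³ along +z.
E₁ = 2(8.99×10⁹)(2.10×10⁻¹³)/(1.50)³ = 0.001119 N/C.
Torque on the second dipole: τ = p₂ E₁ sinθ.
τ = (6.60×10⁻¹¹)(0.001119)·sin73° = 7.061×10⁻¹⁴ N·m.

τ ≈ 7.06×10⁻¹⁴ N·m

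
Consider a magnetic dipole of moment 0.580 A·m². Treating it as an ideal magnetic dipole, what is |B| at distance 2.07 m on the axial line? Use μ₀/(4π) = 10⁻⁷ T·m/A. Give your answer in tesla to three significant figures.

On axis B = (μ₀/4π)·2m/r³.
B = 2·(10⁻⁷)·(0.580) / (2.07)³ = 1.308×10⁻⁸ T.

B ≈ 1.31×10⁻⁸ T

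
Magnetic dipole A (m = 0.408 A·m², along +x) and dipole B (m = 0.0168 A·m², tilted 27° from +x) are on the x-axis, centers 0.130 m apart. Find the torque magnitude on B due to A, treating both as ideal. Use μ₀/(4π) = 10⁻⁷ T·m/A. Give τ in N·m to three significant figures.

Dipole B is on the axis of dipole A, so B₁ there is axial: B₁ = (μ₀/4π)·2m₁/r³ along +x.
B₁ = 2(10⁻⁷)(0.408)/(0.130)³ = 3.714×10⁻⁵ T.
τ = m₂ B₁ sinθ.
τ = (0.0168)(3.714×10⁻⁵)·sin27° = 2.833×10⁻⁷ N·m.

τ ≈ 2.83×10⁻⁷ N·m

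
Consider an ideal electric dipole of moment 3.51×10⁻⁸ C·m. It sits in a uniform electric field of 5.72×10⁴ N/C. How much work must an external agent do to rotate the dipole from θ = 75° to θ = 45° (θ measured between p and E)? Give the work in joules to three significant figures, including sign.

W ≈ -9.00×10⁻⁴ J

W_ext = ΔU = U(θ₂) − U(θ₁) = −pE cosθ₂ − (−pE cosθ₁) = pE(cosθ₁ − cosθ₂).
W = (3.51×10⁻⁸)(5.72×10⁴)·(cos75° − cos45°) = (0.002008)·(-0.4483) = -9.000×10⁻⁴ J.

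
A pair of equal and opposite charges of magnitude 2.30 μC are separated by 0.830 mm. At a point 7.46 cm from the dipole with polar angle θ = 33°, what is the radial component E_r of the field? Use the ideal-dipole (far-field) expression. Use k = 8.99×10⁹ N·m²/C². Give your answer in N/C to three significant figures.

Dipole moment p = qd = (2.30×10⁻⁶ C)(8.30×10⁻⁴ m) = 1.909×10⁻⁹ C·m.
For a dipole, E_r = (2kp cosθ)/r³.
kp/r³ = (8.99×10⁹)(1.909×10⁻⁹)/(0.0746)³ = 4.134×10⁴ N/C.
E_r = 2·4.134×10⁴·cos33° = 6.934×10⁴ N/C.

E_r ≈ 6.93×10⁴ N/C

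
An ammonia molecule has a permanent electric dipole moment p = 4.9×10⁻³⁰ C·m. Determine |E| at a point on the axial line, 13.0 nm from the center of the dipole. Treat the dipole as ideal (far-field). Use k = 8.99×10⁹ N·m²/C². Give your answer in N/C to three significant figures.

On the dipole axis E = 2kp/r³.
E = 2·(8.99×10⁹)(4.90×10⁻³⁰) / (1.30×10⁻⁸)³ = 4.010×10⁴ N/C.

E ≈ 4.01×10⁴ N/C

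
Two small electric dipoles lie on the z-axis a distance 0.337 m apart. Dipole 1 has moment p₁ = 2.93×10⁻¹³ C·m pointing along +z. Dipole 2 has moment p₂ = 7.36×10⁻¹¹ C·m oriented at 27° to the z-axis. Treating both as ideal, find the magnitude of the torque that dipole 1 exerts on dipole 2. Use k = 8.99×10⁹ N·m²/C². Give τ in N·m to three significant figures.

τ ≈ 4.60×10⁻¹² N·m

The second dipole sits on the axis of the first, so the field there is axial: E₁ = 2kp₁/r³ along +z.
E₁ = 2(8.99×10⁹)(2.93×10⁻¹³)/(0.337)³ = 0.1376 N/C.
Torque on the second dipole: τ = p₂ E₁ sinθ.
τ = (7.36×10⁻¹¹)(0.1376)·sin27° = 4.599×10⁻¹² N·m.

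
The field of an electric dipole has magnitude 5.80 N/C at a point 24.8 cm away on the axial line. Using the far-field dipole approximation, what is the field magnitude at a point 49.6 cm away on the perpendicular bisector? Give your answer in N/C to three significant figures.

E ≈ 0.362 N/C

Dipole fields scale as 1/r³ in the far field.
The axial field is twice the equatorial field at the same r, so the geometry factor is 1/2.
E₂ = E₁ · (1/2) · (r₁/r₂)³ = 5.80 · 0.5 · (24.8/49.6)³.
(r₁/r₂)³ = (0.5)³ = 0.125.
E₂ ≈ 0.3625 N/C.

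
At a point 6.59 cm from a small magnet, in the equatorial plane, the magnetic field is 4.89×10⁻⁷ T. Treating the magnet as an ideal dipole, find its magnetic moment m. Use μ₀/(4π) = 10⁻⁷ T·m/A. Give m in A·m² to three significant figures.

In the equatorial plane B = (μ₀/4π)·m/r³, so m = Br³·4π/(μ₀).
m = (4.89×10⁻⁷)·(0.0659)³ / (10⁻⁷) = 0.001399 A·m².

m ≈ 0.00140 A·m²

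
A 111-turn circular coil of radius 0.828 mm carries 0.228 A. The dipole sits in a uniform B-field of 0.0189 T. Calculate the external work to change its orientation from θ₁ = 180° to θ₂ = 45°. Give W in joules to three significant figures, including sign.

m = NIA = NIπa² = 111·(0.228)·π·(8.28×10⁻⁴)² = 5.451×10⁻⁵ A·m².
W_ext = ΔU = −mB cosθ₂ + mB cosθ₁ = mB(cosθ₁ − cosθ₂).
W = (5.451×10⁻⁵)(0.0189)·(cos180° − cos45°) = (1.030×10⁻⁶)·(-1.7071) = -1.759×10⁻⁶ J.

W ≈ -1.76×10⁻⁶ J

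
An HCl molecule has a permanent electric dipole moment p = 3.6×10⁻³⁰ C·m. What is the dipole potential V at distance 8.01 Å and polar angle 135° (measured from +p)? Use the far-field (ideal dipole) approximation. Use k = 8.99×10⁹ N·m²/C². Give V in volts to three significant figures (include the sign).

V ≈ -0.0357 V

The dipole potential is V = kp cosθ / r².
V = (8.99×10⁹)(3.60×10⁻³⁰)·cos135° / (8.01×10⁻¹⁰)² = -0.03567 V.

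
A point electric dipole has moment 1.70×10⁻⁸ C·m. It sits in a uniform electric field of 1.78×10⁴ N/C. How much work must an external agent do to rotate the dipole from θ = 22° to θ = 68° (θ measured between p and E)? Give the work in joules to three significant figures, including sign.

W ≈ 1.67×10⁻⁴ J

W_ext = ΔU = U(θ₂) − U(θ₁) = −pE cosθ₂ − (−pE cosθ₁) = pE(cosθ₁ − cosθ₂).
W = (1.70×10⁻⁸)(1.78×10⁴)·(cos22° − cos68°) = (3.026×10⁻⁴)·(+0.5526) = 1.672×10⁻⁴ J.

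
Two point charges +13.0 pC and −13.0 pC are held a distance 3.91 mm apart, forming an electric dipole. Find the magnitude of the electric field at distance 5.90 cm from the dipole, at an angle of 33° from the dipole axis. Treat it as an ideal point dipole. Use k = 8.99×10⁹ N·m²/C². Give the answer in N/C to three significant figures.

E ≈ 3.92 N/C

Dipole moment p = qd = (1.30×10⁻¹¹ C)(0.00391 m) = 5.083×10⁻¹⁴ C·m.
At angle θ the dipole field magnitude is E = (kp/r³)·√(1 + 3cos²θ).
kp/r³ = (8.99×10⁹)(5.083×10⁻¹⁴) / (0.0590)³ = 2.225 N/C.
√(1 + 3cos²33°) = √(1 + 3·0.7034) = √3.1101 ≈ 1.7635.
E ≈ 2.225 × 1.764 = 3.924 N/C.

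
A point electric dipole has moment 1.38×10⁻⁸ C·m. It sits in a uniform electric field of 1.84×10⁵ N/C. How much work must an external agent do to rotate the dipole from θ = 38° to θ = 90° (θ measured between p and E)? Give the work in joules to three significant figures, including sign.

W ≈ 0.00200 J

W_ext = ΔU = U(θ₂) − U(θ₁) = −pE cosθ₂ − (−pE cosθ₁) = pE(cosθ₁ − cosθ₂).
W = (1.38×10⁻⁸)(1.84×10⁵)·(cos38° − cos90°) = (0.002539)·(+0.7880) = 0.002001 J.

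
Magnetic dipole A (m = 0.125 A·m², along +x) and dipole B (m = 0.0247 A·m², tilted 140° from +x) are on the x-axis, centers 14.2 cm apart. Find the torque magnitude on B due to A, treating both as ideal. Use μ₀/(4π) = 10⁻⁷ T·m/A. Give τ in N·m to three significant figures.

Dipole B is on the axis of dipole A, so B₁ there is axial: B₁ = (μ₀/4π)·2m₁/r³ along +x.
B₁ = 2(10⁻⁷)(0.125)/(0.142)³ = 8.731×10⁻⁶ T.
τ = m₂ B₁ sinθ.
τ = (0.0247)(8.731×10⁻⁶)·sin140° = 1.386×10⁻⁷ N·m.

τ ≈ 1.39×10⁻⁷ N·m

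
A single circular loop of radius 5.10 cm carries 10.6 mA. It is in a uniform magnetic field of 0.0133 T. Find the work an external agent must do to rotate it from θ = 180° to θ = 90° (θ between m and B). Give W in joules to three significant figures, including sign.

Magnetic moment m = IA = Iπa² = (0.0106)·π·(0.0510)² = 8.662×10⁻⁵ A·m².
W_ext = ΔU = −mB cosθ₂ + mB cosθ₁ = mB(cosθ₁ − cosθ₂).
W = (8.662×10⁻⁵)(0.0133)·(cos180° − cos90°) = (1.152×10⁻⁶)·(-1.0000) = -1.152×10⁻⁶ J.

W ≈ -1.15×10⁻⁶ J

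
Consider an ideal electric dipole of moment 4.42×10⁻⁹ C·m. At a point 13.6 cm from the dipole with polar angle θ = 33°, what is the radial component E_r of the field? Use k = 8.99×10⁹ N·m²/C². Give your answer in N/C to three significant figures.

For a dipole, E_r = (2kp cosθ)/r³.
kp/r³ = (8.99×10⁹)(4.42×10⁻⁹)/(0.136)³ = 1.580×10⁴ N/C.
E_r = 2·1.580×10⁴·cos33° = 2.650×10⁴ N/C.

E_r ≈ 2.65×10⁴ N/C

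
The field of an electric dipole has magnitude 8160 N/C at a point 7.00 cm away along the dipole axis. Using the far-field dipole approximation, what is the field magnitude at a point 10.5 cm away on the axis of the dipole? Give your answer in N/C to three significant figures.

Dipole fields scale as 1/r³ in the far field; the geometry is the same at both points.
E₂ = E₁ · (r₁/r₂)³ = 8160 · (7.00/10.5)³.
(r₁/r₂)³ = (0.6667)³ = 0.2963.
E₂ ≈ 2418 N/C.

E ≈ 2420 N/C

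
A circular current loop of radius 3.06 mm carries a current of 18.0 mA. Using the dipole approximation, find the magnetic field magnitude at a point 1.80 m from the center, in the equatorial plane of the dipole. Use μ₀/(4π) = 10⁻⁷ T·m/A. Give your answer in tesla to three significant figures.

B ≈ 9.08×10⁻¹⁵ T

Magnetic moment m = IA = Iπa² = (0.0180)·π·(0.00306)² = 5.295×10⁻⁷ A·m².
In the equatorial plane B = (μ₀/4π)·m/r³ (half the axial value).
B = (10⁻⁷)·(5.295×10⁻⁷) / (1.80)³ = 9.079×10⁻¹⁵ T.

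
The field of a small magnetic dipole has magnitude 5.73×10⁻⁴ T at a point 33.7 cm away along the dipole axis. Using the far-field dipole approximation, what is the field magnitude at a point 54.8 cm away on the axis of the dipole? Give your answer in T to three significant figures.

B ≈ 1.33×10⁻⁴ T

Dipole fields scale as 1/r³ in the far field; the geometry is the same at both points.
B₂ = B₁ · (r₁/r₂)³ = 5.73×10⁻⁴ · (33.7/54.8)³.
(r₁/r₂)³ = (0.615)³ = 0.2326.
B₂ ≈ 1.333×10⁻⁴ T.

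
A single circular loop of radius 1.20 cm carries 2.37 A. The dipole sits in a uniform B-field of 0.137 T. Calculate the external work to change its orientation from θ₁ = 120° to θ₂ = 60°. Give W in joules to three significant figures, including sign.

Magnetic moment m = IA = Iπa² = (2.37)·π·(0.0120)² = 0.001072 A·m².
W_ext = ΔU = −mB cosθ₂ + mB cosθ₁ = mB(cosθ₁ − cosθ₂).
W = (0.001072)(0.137)·(cos120° − cos60°) = (1.469×10⁻⁴)·(-1.0000) = -1.469×10⁻⁴ J.

W ≈ -1.47×10⁻⁴ J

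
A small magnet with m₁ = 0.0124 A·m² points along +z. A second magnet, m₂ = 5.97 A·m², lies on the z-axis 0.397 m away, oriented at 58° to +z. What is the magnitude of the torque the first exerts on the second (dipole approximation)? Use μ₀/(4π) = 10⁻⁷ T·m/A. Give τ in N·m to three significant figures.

Dipole B is on the axis of dipole A, so B₁ there is axial: B₁ = (μ₀/4π)·2m₁/r³ along +z.
B₁ = 2(10⁻⁷)(0.0124)/(0.397)³ = 3.964×10⁻⁸ T.
τ = m₂ B₁ sinθ.
τ = (5.97)(3.964×10⁻⁸)·sin58° = 2.007×10⁻⁷ N·m.

τ ≈ 2.01×10⁻⁷ N·m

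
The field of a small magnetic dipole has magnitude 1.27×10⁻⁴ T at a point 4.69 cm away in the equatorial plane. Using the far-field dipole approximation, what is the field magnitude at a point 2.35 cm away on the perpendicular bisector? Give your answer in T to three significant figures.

Dipole fields scale as 1/r³ in the far field; the geometry is the same at both points.
B₂ = B₁ · (r₁/r₂)³ = 1.27×10⁻⁴ · (4.69/2.35)³.
(r₁/r₂)³ = (1.996)³ = 7.949.
B₂ ≈ 0.001010 T.

B ≈ 0.00101 T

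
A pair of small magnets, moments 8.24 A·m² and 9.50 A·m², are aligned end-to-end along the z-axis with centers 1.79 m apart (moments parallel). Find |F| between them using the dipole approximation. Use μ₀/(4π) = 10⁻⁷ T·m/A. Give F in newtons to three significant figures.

On-axis B of dipole 1: B = (μ₀/4π)·2m₁/r³. Force on dipole 2: F = m₂·dB/dr.
dB/dr = −(μ₀/4π)·6m₁/r⁴, so |F| = (μ₀/4π)·6m₁m₂/r⁴.
F = 6(10⁻⁷)(8.24)(9.50)/(1.79)⁴ = 4.575×10⁻⁶ N.

F ≈ 4.57×10⁻⁶ N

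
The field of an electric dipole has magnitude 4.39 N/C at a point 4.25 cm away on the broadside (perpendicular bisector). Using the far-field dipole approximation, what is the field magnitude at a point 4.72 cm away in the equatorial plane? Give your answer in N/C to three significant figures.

Dipole fields scale as 1/r³ in the far field; the geometry is the same at both points.
E₂ = E₁ · (r₁/r₂)³ = 4.39 · (4.25/4.72)³.
(r₁/r₂)³ = (0.9004)³ = 0.73.
E₂ ≈ 3.205 N/C.

E ≈ 3.20 N/C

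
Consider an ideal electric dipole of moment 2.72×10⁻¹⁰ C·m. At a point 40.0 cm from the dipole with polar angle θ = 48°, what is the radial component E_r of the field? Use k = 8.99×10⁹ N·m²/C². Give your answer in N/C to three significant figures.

For a dipole, E_r = (2kp cosθ)/r³.
kp/r³ = (8.99×10⁹)(2.72×10⁻¹⁰)/(0.400)³ = 38.21 N/C.
E_r = 2·38.21·cos48° = 51.13 N/C.

E_r ≈ 51.1 N/C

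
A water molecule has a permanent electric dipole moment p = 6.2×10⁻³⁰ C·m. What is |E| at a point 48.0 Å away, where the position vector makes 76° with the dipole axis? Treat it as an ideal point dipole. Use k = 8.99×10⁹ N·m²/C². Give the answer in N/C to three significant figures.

At angle θ the dipole field magnitude is E = (kp/r³)·√(1 + 3cos²θ).
kp/r³ = (8.99×10⁹)(6.20×10⁻³⁰) / (4.80×10⁻⁹)³ = 5.040×10⁵ N/C.
√(1 + 3cos²76°) = √(1 + 3·0.0585) = √1.1756 ≈ 1.0842.
E ≈ 5.040×10⁵ × 1.084 = 5.465×10⁵ N/C.

E ≈ 5.46×10⁵ N/C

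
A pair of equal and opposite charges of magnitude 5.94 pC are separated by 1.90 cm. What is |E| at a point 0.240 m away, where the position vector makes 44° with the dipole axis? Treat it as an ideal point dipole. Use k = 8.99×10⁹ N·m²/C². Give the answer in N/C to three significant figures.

Dipole moment p = qd = (5.94×10⁻¹² C)(0.0190 m) = 1.129×10⁻¹³ C·m.
At angle θ the dipole field magnitude is E = (kp/r³)·√(1 + 3cos²θ).
kp/r³ = (8.99×10⁹)(1.129×10⁻¹³) / (0.240)³ = 0.07342 N/C.
√(1 + 3cos²44°) = √(1 + 3·0.5174) = √2.5523 ≈ 1.5976.
E ≈ 0.07342 × 1.598 = 0.1173 N/C.

E ≈ 0.117 N/C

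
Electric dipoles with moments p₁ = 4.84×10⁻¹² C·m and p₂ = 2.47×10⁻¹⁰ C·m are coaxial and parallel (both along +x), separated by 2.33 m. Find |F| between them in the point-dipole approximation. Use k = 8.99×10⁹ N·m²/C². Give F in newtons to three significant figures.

On-axis field of dipole 1 at distance r: E = 2kp₁/r³. Force on dipole 2 is F = p₂·dE/dr (gradient along axis).
dE/dr = −6kp₁/r⁴, so |F| = 6kp₁p₂/r⁴ (attractive for aligned moments).
F = 6(8.99×10⁹)(4.84×10⁻¹²)(2.47×10⁻¹⁰)/(2.33)⁴ = 2.188×10⁻¹² N.

F ≈ 2.19×10⁻¹² N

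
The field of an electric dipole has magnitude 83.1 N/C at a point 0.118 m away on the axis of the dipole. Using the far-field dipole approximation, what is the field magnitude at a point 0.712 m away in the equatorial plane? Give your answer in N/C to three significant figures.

Dipole fields scale as 1/r³ in the far field.
The axial field is twice the equatorial field at the same r, so the geometry factor is 1/2.
E₂ = E₁ · (1/2) · (r₁/r₂)³ = 83.1 · 0.5 · (0.118/0.712)³.
(r₁/r₂)³ = (0.1657)³ = 0.004552.
E₂ ≈ 0.1891 N/C.

E ≈ 0.189 N/C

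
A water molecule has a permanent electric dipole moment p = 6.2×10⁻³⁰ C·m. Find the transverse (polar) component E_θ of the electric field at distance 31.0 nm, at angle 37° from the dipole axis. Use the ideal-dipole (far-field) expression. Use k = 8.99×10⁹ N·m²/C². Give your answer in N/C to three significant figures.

E_θ ≈ 1130 N/C

For a dipole, E_θ = (kp sinθ)/r³.
kp/r³ = (8.99×10⁹)(6.20×10⁻³⁰)/(3.10×10⁻⁸)³ = 1871 N/C.
E_θ = 1871·sin37° = 1126 N/C.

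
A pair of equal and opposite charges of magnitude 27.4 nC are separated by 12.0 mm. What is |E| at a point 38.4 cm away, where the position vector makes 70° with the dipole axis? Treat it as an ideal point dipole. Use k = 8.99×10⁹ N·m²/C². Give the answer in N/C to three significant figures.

E ≈ 60.7 N/C

Dipole moment p = qd = (2.74×10⁻⁸ C)(0.0120 m) = 3.288×10⁻¹⁰ C·m.
At angle θ the dipole field magnitude is E = (kp/r³)·√(1 + 3cos²θ).
kp/r³ = (8.99×10⁹)(3.288×10⁻¹⁰) / (0.384)³ = 52.20 N/C.
√(1 + 3cos²70°) = √(1 + 3·0.1170) = √1.3509 ≈ 1.1623.
E ≈ 52.20 × 1.162 = 60.68 N/C.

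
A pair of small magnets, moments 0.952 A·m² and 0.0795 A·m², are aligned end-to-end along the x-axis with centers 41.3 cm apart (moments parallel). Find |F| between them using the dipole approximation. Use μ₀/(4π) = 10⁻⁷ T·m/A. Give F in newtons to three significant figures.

On-axis B of dipole 1: B = (μ₀/4π)·2m₁/r³. Force on dipole 2: F = m₂·dB/dr.
dB/dr = −(μ₀/4π)·6m₁/r⁴, so |F| = (μ₀/4π)·6m₁m₂/r⁴.
F = 6(10⁻⁷)(0.952)(0.0795)/(0.413)⁴ = 1.561×10⁻⁶ N.

F ≈ 1.56×10⁻⁶ N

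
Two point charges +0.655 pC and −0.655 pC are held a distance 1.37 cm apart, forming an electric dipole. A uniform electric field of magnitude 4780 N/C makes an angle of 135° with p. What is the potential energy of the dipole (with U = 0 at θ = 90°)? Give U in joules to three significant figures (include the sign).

U ≈ 3.03×10⁻¹¹ J

Dipole moment p = qd = (6.55×10⁻¹³ C)(0.0137 m) = 8.974×10⁻¹⁵ C·m.
U = −p·E = −pE cosθ.
U = −(8.974×10⁻¹⁵)(4780)·cos135° = 3.033×10⁻¹¹ J.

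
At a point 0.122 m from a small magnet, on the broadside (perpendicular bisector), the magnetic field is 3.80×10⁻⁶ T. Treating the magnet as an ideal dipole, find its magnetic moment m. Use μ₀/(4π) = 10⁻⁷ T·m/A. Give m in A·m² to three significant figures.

m ≈ 0.0690 A·m²

In the equatorial plane B = (μ₀/4π)·m/r³, so m = Br³·4π/(μ₀).
m = (3.80×10⁻⁶)·(0.122)³ / (10⁻⁷) = 0.06900 A·m².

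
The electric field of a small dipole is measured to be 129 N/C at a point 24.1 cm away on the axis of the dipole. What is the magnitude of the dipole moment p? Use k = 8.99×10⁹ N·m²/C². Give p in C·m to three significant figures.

p ≈ 1.00×10⁻¹⁰ C·m

On axis E = 2kp/r³, so p = Er³/(2k).
p = (129)·(0.241)³ / (2·8.99×10⁹) = 1.004×10⁻¹⁰ C·m.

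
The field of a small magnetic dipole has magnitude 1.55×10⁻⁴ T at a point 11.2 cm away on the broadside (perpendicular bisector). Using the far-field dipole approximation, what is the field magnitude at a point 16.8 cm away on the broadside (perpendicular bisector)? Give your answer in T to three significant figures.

Dipole fields scale as 1/r³ in the far field; the geometry is the same at both points.
B₂ = B₁ · (r₁/r₂)³ = 1.55×10⁻⁴ · (11.2/16.8)³.
(r₁/r₂)³ = (0.6667)³ = 0.2963.
B₂ ≈ 4.593×10⁻⁵ T.

B ≈ 4.59×10⁻⁵ T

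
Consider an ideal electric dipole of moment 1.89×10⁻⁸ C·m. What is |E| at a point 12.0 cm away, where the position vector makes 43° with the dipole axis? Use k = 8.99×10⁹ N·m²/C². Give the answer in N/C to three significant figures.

E ≈ 1.59×10⁵ N/C

At angle θ the dipole field magnitude is E = (kp/r³)·√(1 + 3cos²θ).
kp/r³ = (8.99×10⁹)(1.89×10⁻⁸) / (0.120)³ = 9.833×10⁴ N/C.
√(1 + 3cos²43°) = √(1 + 3·0.5349) = √2.6046 ≈ 1.6139.
E ≈ 9.833×10⁴ × 1.614 = 1.587×10⁵ N/C.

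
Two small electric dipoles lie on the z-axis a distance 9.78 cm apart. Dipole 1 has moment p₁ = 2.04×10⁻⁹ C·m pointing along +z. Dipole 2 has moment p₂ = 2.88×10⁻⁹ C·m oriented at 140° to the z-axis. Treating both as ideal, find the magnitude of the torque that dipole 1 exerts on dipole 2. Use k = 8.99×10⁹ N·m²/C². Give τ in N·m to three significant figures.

τ ≈ 7.26×10⁻⁵ N·m

The second dipole sits on the axis of the first, so the field there is axial: E₁ = 2kp₁/r³ along +z.
E₁ = 2(8.99×10⁹)(2.04×10⁻⁹)/(0.0978)³ = 3.921×10⁴ N/C.
Torque on the second dipole: τ = p₂ E₁ sinθ.
τ = (2.88×10⁻⁹)(3.921×10⁴)·sin140° = 7.259×10⁻⁵ N·m.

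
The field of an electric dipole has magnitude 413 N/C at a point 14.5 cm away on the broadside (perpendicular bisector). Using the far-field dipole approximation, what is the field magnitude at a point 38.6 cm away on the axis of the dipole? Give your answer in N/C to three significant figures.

E ≈ 43.8 N/C

Dipole fields scale as 1/r³ in the far field.
The axial field is twice the equatorial field at the same r, so the geometry factor is 2/1.
E₂ = E₁ · (2/1) · (r₁/r₂)³ = 413 · 2 · (14.5/38.6)³.
(r₁/r₂)³ = (0.3756)³ = 0.05301.
E₂ ≈ 43.78 N/C.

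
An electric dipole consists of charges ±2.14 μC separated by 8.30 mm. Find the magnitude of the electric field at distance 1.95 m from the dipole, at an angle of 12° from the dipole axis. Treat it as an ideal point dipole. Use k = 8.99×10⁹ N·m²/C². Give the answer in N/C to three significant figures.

E ≈ 42.4 N/C

Dipole moment p = qd = (2.14×10⁻⁶ C)(0.00830 m) = 1.776×10⁻⁸ C·m.
At angle θ the dipole field magnitude is E = (kp/r³)·√(1 + 3cos²θ).
kp/r³ = (8.99×10⁹)(1.776×10⁻⁸) / (1.95)³ = 21.53 N/C.
√(1 + 3cos²12°) = √(1 + 3·0.9568) = √3.8703 ≈ 1.9673.
E ≈ 21.53 × 1.967 = 42.36 N/C.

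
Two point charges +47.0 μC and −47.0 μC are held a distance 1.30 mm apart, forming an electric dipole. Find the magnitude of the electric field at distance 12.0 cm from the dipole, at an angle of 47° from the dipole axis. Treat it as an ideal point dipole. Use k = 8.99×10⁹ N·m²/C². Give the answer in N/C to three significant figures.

E ≈ 4.92×10⁵ N/C

Dipole moment p = qd = (4.70×10⁻⁵ C)(0.00130 m) = 6.11×10⁻⁸ C·m.
At angle θ the dipole field magnitude is E = (kp/r³)·√(1 + 3cos²θ).
kp/r³ = (8.99×10⁹)(6.11×10⁻⁸) / (0.120)³ = 3.179×10⁵ N/C.
√(1 + 3cos²47°) = √(1 + 3·0.4651) = √2.3954 ≈ 1.5477.
E ≈ 3.179×10⁵ × 1.548 = 4.920×10⁵ N/C.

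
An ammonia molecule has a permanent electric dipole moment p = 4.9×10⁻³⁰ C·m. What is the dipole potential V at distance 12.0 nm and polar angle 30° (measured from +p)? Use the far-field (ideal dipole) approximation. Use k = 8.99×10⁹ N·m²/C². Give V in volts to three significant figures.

V ≈ 2.65×10⁻⁴ V

The dipole potential is V = kp cosθ / r².
V = (8.99×10⁹)(4.90×10⁻³⁰)·cos30° / (1.20×10⁻⁸)² = 2.649×10⁻⁴ V.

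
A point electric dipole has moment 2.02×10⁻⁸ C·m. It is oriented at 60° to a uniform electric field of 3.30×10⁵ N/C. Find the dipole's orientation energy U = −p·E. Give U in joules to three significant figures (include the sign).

U = −p·E = −pE cosθ.
U = −(2.02×10⁻⁸)(3.30×10⁵)·cos60° = -0.003333 J.

U ≈ -0.00333 J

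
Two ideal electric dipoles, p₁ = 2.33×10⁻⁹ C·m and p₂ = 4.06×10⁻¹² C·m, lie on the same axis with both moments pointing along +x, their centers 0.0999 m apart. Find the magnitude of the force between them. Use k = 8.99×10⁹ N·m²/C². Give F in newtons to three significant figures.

F ≈ 5.12×10⁻⁶ N

On-axis field of dipole 1 at distance r: E = 2kp₁/r³. Force on dipole 2 is F = p₂·dE/dr (gradient along axis).
dE/dr = −6kp₁/r⁴, so |F| = 6kp₁p₂/r⁴ (attractive for aligned moments).
F = 6(8.99×10⁹)(2.33×10⁻⁹)(4.06×10⁻¹²)/(0.0999)⁴ = 5.123×10⁻⁶ N.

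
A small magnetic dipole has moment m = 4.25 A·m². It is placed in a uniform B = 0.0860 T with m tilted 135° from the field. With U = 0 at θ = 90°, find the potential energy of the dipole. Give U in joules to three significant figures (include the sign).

U = −m·B = −mB cosθ.
U = −(4.25)(0.0860)·cos135° = 0.2584 J.

U ≈ 0.258 J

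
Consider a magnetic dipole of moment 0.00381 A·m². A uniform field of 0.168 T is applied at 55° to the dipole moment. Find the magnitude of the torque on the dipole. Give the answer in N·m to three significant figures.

Torque on a magnetic dipole: τ = mB sinθ.
τ = (0.00381)(0.168)·sin55° = 5.243×10⁻⁴ N·m.

τ ≈ 5.24×10⁻⁴ N·m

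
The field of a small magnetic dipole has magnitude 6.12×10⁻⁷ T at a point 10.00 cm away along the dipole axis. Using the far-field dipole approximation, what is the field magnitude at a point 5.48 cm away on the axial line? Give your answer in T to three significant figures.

B ≈ 3.72×10⁻⁶ T

Dipole fields scale as 1/r³ in the far field; the geometry is the same at both points.
B₂ = B₁ · (r₁/r₂)³ = 6.12×10⁻⁷ · (10.00/5.48)³.
(r₁/r₂)³ = (1.825)³ = 6.077.
B₂ ≈ 3.719×10⁻⁶ T.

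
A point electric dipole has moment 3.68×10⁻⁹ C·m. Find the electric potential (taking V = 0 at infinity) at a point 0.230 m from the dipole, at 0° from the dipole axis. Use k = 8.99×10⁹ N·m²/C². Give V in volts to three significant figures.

V ≈ 625 V

The dipole potential is V = kp cosθ / r².
V = (8.99×10⁹)(3.68×10⁻⁹)·cos0° / (0.230)² = 625.4 V.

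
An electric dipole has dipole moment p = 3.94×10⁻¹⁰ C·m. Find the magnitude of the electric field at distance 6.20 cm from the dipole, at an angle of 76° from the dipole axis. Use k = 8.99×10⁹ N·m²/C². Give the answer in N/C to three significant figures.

At angle θ the dipole field magnitude is E = (kp/r³)·√(1 + 3cos²θ).
kp/r³ = (8.99×10⁹)(3.94×10⁻¹⁰) / (0.0620)³ = 1.486×10⁴ N/C.
√(1 + 3cos²76°) = √(1 + 3·0.0585) = √1.1756 ≈ 1.0842.
E ≈ 1.486×10⁴ × 1.084 = 1.611×10⁴ N/C.

E ≈ 1.61×10⁴ N/C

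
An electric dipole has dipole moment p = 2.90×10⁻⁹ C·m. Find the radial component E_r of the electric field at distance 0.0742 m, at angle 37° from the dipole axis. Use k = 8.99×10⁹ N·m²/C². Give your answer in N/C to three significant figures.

For a dipole, E_r = (2kp cosθ)/r³.
kp/r³ = (8.99×10⁹)(2.90×10⁻⁹)/(0.0742)³ = 6.382×10⁴ N/C.
E_r = 2·6.382×10⁴·cos37° = 1.019×10⁵ N/C.

E_r ≈ 1.02×10⁵ N/C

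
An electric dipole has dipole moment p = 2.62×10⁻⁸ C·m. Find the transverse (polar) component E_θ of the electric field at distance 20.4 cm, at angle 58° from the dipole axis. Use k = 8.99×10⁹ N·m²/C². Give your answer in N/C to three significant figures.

For a dipole, E_θ = (kp sinθ)/r³.
kp/r³ = (8.99×10⁹)(2.62×10⁻⁸)/(0.204)³ = 2.774×10⁴ N/C.
E_θ = 2.774×10⁴·sin58° = 2.353×10⁴ N/C.

E_θ ≈ 2.35×10⁴ N/C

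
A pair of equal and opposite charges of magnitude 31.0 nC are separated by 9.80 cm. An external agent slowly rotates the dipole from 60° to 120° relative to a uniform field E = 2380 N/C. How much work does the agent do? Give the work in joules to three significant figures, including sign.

Dipole moment p = qd = (3.10×10⁻⁸ C)(0.0980 m) = 3.038×10⁻⁹ C·m.
W_ext = ΔU = U(θ₂) − U(θ₁) = −pE cosθ₂ − (−pE cosθ₁) = pE(cosθ₁ − cosθ₂).
W = (3.038×10⁻⁹)(2380)·(cos60° − cos120°) = (7.230×10⁻⁶)·(+1.0000) = 7.230×10⁻⁶ J.

W ≈ 7.23×10⁻⁶ J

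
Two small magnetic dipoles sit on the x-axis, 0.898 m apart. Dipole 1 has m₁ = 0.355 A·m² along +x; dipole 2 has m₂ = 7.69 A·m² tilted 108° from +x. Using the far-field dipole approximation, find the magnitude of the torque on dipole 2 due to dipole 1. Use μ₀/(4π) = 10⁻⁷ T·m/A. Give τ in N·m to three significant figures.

τ ≈ 7.17×10⁻⁷ N·m

Dipole B is on the axis of dipole A, so B₁ there is axial: B₁ = (μ₀/4π)·2m₁/r³ along +x.
B₁ = 2(10⁻⁷)(0.355)/(0.898)³ = 9.805×10⁻⁸ T.
τ = m₂ B₁ sinθ.
τ = (7.69)(9.805×10⁻⁸)·sin108° = 7.171×10⁻⁷ N·m.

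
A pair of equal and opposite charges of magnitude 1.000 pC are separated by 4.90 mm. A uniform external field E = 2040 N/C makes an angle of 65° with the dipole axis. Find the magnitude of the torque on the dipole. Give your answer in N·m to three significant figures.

τ ≈ 9.06×10⁻¹² N·m

Dipole moment p = qd = (1.00×10⁻¹² C)(0.00490 m) = 4.90×10⁻¹⁵ C·m.
Torque on an electric dipole: τ = pE sinθ.
τ = (4.90×10⁻¹⁵)(2040)·sin65° = 9.059×10⁻¹² N·m.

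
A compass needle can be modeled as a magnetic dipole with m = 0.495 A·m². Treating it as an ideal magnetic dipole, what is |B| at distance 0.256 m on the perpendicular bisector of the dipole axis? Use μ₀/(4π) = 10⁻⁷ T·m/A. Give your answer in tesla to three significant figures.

B ≈ 2.95×10⁻⁶ T

In the equatorial plane B = (μ₀/4π)·m/r³ (half the axial value).
B = (10⁻⁷)·(0.495) / (0.256)³ = 2.950×10⁻⁶ T.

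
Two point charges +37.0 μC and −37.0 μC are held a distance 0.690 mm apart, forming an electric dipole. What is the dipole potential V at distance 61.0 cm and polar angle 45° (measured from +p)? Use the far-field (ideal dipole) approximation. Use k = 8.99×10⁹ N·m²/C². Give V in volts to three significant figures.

Dipole moment p = qd = (3.70×10⁻⁵ C)(6.90×10⁻⁴ m) = 2.553×10⁻⁸ C·m.
The dipole potential is V = kp cosθ / r².
V = (8.99×10⁹)(2.553×10⁻⁸)·cos45° / (0.610)² = 436.1 V.

V ≈ 436 V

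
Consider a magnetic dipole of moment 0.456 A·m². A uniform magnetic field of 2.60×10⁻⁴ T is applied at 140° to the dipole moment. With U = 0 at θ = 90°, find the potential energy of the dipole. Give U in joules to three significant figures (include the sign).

U ≈ 9.08×10⁻⁵ J

U = −m·B = −mB cosθ.
U = −(0.456)(2.60×10⁻⁴)·cos140° = 9.082×10⁻⁵ J.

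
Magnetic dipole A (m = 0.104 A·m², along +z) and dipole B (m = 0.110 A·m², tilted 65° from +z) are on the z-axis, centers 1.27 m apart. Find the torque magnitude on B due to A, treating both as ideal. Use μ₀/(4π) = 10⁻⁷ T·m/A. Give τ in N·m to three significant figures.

Dipole B is on the axis of dipole A, so B₁ there is axial: B₁ = (μ₀/4π)·2m₁/r³ along +z.
B₁ = 2(10⁻⁷)(0.104)/(1.27)³ = 1.015×10⁻⁸ T.
τ = m₂ B₁ sinθ.
τ = (0.110)(1.015×10⁻⁸)·sin65° = 1.012×10⁻⁹ N·m.

τ ≈ 1.01×10⁻⁹ N·m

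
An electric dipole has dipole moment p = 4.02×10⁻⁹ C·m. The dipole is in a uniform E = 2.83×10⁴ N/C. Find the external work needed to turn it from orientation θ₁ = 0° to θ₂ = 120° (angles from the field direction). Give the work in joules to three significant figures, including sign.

W_ext = ΔU = U(θ₂) − U(θ₁) = −pE cosθ₂ − (−pE cosθ₁) = pE(cosθ₁ − cosθ₂).
W = (4.02×10⁻⁹)(2.83×10⁴)·(cos0° − cos120°) = (1.138×10⁻⁴)·(+1.5000) = 1.706×10⁻⁴ J.

W ≈ 1.71×10⁻⁴ J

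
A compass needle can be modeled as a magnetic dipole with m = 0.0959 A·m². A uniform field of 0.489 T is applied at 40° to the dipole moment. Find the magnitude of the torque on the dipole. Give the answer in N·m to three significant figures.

Torque on a magnetic dipole: τ = mB sinθ.
τ = (0.0959)(0.489)·sin40° = 0.03014 N·m.

τ ≈ 0.0301 N·m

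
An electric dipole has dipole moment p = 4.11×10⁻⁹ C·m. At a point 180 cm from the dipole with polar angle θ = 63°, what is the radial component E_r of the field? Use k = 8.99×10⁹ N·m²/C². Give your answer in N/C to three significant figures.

For a dipole, E_r = (2kp cosθ)/r³.
kp/r³ = (8.99×10⁹)(4.11×10⁻⁹)/(1.80)³ = 6.336 N/C.
E_r = 2·6.336·cos63° = 5.753 N/C.

E_r ≈ 5.75 N/C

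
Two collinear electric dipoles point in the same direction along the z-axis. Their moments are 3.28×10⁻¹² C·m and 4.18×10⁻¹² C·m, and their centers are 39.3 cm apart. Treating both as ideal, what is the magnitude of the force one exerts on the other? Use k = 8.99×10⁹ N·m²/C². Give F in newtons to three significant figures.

On-axis field of dipole 1 at distance r: E = 2kp₁/r³. Force on dipole 2 is F = p₂·dE/dr (gradient along axis).
dE/dr = −6kp₁/r⁴, so |F| = 6kp₁p₂/r⁴ (attractive for aligned moments).
F = 6(8.99×10⁹)(3.28×10⁻¹²)(4.18×10⁻¹²)/(0.393)⁴ = 3.100×10⁻¹¹ N.

F ≈ 3.10×10⁻¹¹ N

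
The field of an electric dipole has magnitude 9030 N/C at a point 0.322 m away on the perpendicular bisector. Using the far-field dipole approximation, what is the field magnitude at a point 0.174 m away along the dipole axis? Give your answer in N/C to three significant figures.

E ≈ 1.14×10⁵ N/C

Dipole fields scale as 1/r³ in the far field.
The axial field is twice the equatorial field at the same r, so the geometry factor is 2/1.
E₂ = E₁ · (2/1) · (r₁/r₂)³ = 9030 · 2 · (0.322/0.174)³.
(r₁/r₂)³ = (1.851)³ = 6.338.
E₂ ≈ 1.145×10⁵ N/C.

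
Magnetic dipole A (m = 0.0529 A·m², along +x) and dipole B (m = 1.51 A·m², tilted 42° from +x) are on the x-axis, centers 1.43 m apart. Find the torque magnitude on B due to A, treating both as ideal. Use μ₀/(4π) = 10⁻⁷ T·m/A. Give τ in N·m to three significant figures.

Dipole B is on the axis of dipole A, so B₁ there is axial: B₁ = (μ₀/4π)·2m₁/r³ along +x.
B₁ = 2(10⁻⁷)(0.0529)/(1.43)³ = 3.618×10⁻⁹ T.
τ = m₂ B₁ sinθ.
τ = (1.51)(3.618×10⁻⁹)·sin42° = 3.656×10⁻⁹ N·m.

τ ≈ 3.66×10⁻⁹ N·m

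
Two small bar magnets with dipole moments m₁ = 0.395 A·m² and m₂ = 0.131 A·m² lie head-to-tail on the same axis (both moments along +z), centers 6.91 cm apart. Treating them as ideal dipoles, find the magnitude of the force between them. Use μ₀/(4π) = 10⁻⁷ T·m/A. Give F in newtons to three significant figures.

On-axis B of dipole 1: B = (μ₀/4π)·2m₁/r³. Force on dipole 2: F = m₂·dB/dr.
dB/dr = −(μ₀/4π)·6m₁/r⁴, so |F| = (μ₀/4π)·6m₁m₂/r⁴.
F = 6(10⁻⁷)(0.395)(0.131)/(0.0691)⁴ = 0.001362 N.

F ≈ 0.00136 N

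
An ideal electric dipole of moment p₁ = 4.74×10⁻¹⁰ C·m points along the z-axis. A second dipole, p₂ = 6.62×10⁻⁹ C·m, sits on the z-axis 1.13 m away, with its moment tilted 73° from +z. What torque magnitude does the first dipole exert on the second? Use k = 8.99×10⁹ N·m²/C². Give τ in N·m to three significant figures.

τ ≈ 3.74×10⁻⁸ N·m

The second dipole sits on the axis of the first, so the field there is axial: E₁ = 2kp₁/r³ along +z.
E₁ = 2(8.99×10⁹)(4.74×10⁻¹⁰)/(1.13)³ = 5.907 N/C.
Torque on the second dipole: τ = p₂ E₁ sinθ.
τ = (6.62×10⁻⁹)(5.907)·sin73° = 3.739×10⁻⁸ N·m.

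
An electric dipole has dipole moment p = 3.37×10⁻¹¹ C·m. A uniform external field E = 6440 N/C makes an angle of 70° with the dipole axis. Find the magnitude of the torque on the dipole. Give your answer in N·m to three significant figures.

τ ≈ 2.04×10⁻⁷ N·m

Torque on an electric dipole: τ = pE sinθ.
τ = (3.37×10⁻¹¹)(6440)·sin70° = 2.039×10⁻⁷ N·m.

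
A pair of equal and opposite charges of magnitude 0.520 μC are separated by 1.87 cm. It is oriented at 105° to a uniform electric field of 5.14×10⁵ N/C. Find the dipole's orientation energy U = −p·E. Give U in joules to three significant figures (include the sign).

U ≈ 0.00129 J

Dipole moment p = qd = (5.20×10⁻⁷ C)(0.0187 m) = 9.724×10⁻⁹ C·m.
U = −p·E = −pE cosθ.
U = −(9.724×10⁻⁹)(5.14×10⁵)·cos105° = 0.001294 J.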